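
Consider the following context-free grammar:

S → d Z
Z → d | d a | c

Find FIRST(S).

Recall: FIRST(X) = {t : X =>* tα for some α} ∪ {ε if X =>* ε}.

We compute FIRST(S) using the standard algorithm.
FIRST(S) = {d}
FIRST(Z) = {c, d}
Therefore, FIRST(S) = {d}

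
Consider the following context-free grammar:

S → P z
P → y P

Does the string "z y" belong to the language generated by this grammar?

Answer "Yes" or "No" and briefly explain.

No - no valid derivation exists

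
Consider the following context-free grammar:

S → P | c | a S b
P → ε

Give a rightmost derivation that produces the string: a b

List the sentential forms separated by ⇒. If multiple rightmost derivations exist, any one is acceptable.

S ⇒ a S b ⇒ a P b ⇒ a b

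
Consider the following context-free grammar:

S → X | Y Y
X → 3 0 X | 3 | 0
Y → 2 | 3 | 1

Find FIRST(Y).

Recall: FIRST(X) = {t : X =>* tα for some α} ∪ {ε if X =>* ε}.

We compute FIRST(Y) using the standard algorithm.
FIRST(S) = {0, 1, 2, 3}
FIRST(X) = {0, 3}
FIRST(Y) = {1, 2, 3}
Therefore, FIRST(Y) = {1, 2, 3}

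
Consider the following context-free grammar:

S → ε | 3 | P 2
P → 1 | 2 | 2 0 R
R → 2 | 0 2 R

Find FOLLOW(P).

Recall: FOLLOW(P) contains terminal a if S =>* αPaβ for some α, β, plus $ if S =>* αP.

We compute FOLLOW(P) using the standard algorithm.
FOLLOW(S) starts with {$}.
FIRST(P) = {1, 2}
FIRST(R) = {0, 2}
FIRST(S) = {1, 2, 3, ε}
FOLLOW(P) = {2}
FOLLOW(R) = {2}
FOLLOW(S) = {$}
Therefore, FOLLOW(P) = {2}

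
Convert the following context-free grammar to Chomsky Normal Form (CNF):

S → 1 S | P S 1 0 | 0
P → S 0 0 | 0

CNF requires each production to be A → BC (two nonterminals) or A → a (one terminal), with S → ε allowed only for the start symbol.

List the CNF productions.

T1 → 1; T0 → 0; S → 0; P → 0; S → T1 S; S → P X0; X0 → S X1; X1 → T1 T0; P → S X2; X2 → T0 T0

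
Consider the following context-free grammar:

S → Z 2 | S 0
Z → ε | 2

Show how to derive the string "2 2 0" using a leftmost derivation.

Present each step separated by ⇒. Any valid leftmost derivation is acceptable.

S ⇒ S 0 ⇒ Z 2 0 ⇒ 2 2 0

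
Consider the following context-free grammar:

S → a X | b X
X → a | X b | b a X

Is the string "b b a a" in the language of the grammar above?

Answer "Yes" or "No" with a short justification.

Yes - a valid derivation exists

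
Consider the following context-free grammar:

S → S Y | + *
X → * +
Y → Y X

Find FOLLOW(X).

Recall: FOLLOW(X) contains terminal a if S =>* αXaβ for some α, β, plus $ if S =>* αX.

We compute FOLLOW(X) using the standard algorithm.
FOLLOW(S) starts with {$}.
FIRST(S) = {+}
FIRST(X) = {*}
FIRST(Y) = {}
FOLLOW(S) = {$}
FOLLOW(X) = {$, *}
FOLLOW(Y) = {$, *}
Therefore, FOLLOW(X) = {$, *}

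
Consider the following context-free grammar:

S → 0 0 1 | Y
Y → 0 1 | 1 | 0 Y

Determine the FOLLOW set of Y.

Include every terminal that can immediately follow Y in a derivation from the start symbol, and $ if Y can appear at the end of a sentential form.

We compute FOLLOW(Y) using the standard algorithm.
FOLLOW(S) starts with {$}.
FIRST(S) = {0, 1}
FIRST(Y) = {0, 1}
FOLLOW(S) = {$}
FOLLOW(Y) = {$}
Therefore, FOLLOW(Y) = {$}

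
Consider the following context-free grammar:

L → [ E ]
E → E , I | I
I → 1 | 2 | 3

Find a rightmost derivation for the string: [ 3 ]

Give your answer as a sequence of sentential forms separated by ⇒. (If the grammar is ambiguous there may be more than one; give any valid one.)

L ⇒ [ E ] ⇒ [ I ] ⇒ [ 3 ]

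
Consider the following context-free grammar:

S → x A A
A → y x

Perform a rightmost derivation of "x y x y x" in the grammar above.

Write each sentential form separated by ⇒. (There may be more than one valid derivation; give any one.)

S ⇒ x A A ⇒ x A y x ⇒ x y x y x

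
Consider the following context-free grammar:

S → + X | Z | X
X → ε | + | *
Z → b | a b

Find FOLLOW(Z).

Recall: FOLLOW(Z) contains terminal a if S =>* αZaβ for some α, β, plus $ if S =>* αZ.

We compute FOLLOW(Z) using the standard algorithm.
FOLLOW(S) starts with {$}.
FIRST(S) = {*, +, a, b, ε}
FIRST(X) = {*, +, ε}
FIRST(Z) = {a, b}
FOLLOW(S) = {$}
FOLLOW(X) = {$}
FOLLOW(Z) = {$}
Therefore, FOLLOW(Z) = {$}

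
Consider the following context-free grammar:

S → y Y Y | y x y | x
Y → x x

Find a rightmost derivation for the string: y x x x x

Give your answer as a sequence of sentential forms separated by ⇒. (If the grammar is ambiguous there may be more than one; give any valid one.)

S ⇒ y Y Y ⇒ y Y x x ⇒ y x x x x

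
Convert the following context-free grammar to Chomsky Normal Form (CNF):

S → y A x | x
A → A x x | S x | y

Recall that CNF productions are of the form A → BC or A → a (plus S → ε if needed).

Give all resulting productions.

TY → y; TX → x; S → x; A → y; S → TY X0; X0 → A TX; A → A X1; X1 → TX TX; A → S TX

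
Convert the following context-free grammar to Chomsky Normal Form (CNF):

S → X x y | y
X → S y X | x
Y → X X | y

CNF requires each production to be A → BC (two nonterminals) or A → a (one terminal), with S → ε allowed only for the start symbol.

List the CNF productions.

TX → x; TY → y; S → y; X → x; Y → y; S → X X0; X0 → TX TY; X → S X1; X1 → TY X; Y → X X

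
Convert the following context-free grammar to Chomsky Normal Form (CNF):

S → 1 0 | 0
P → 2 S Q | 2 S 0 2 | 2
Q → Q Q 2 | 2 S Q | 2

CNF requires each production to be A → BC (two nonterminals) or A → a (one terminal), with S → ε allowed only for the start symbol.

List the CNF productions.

T1 → 1; T0 → 0; S → 0; T2 → 2; P → 2; Q → 2; S → T1 T0; P → T2 X0; X0 → S Q; P → T2 X1; X1 → S X2; X2 → T0 T2; Q → Q X3; X3 → Q T2; Q → T2 X4; X4 → S Q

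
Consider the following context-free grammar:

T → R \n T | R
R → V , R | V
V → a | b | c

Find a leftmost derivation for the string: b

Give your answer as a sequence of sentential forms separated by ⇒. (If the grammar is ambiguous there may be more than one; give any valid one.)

T ⇒ R ⇒ V ⇒ b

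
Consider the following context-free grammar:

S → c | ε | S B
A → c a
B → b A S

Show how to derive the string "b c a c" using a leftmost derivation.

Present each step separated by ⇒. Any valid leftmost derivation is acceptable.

S ⇒ S B ⇒ B ⇒ b A S ⇒ b c a S ⇒ b c a c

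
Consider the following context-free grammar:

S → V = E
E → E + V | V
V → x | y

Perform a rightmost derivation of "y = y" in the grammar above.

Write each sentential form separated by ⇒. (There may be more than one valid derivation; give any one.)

S ⇒ V = E ⇒ V = V ⇒ V = y ⇒ y = y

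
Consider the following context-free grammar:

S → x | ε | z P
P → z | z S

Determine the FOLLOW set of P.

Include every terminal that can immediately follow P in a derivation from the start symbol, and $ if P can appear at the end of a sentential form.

We compute FOLLOW(P) using the standard algorithm.
FOLLOW(S) starts with {$}.
FIRST(P) = {z}
FIRST(S) = {x, z, ε}
FOLLOW(P) = {$}
FOLLOW(S) = {$}
Therefore, FOLLOW(P) = {$}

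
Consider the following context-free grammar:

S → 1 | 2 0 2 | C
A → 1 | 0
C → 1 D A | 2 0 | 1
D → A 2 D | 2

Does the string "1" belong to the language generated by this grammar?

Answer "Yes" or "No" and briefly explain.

Yes - a valid derivation exists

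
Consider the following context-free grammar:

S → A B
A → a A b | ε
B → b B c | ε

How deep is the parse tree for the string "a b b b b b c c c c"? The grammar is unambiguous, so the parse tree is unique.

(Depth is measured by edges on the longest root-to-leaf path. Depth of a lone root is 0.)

6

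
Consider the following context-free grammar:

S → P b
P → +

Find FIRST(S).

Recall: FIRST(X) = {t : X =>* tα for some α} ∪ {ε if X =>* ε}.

We compute FIRST(S) using the standard algorithm.
FIRST(P) = {+}
FIRST(S) = {+}
Therefore, FIRST(S) = {+}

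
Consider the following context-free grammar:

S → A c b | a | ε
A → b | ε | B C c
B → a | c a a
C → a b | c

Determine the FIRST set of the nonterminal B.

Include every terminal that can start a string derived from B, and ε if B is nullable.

We compute FIRST(B) using the standard algorithm.
FIRST(A) = {a, b, c, ε}
FIRST(B) = {a, c}
FIRST(C) = {a, c}
FIRST(S) = {a, b, c, ε}
Therefore, FIRST(B) = {a, c}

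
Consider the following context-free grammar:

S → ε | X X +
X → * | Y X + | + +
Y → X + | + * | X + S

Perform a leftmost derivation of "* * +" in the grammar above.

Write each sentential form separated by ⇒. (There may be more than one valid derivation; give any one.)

S ⇒ X X + ⇒ * X + ⇒ * * +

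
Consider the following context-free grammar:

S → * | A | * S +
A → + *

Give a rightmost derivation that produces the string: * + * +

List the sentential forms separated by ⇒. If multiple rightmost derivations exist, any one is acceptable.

S ⇒ * S + ⇒ * A + ⇒ * + * +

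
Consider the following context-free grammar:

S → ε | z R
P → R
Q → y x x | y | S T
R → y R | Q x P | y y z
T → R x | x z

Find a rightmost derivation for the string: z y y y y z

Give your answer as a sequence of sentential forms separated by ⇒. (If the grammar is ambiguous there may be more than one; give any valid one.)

S ⇒ z R ⇒ z y R ⇒ z y y R ⇒ z y y y y z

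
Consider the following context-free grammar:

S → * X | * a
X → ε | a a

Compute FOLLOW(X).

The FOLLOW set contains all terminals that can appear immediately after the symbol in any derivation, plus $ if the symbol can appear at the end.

We compute FOLLOW(X) using the standard algorithm.
FOLLOW(S) starts with {$}.
FIRST(S) = {*}
FIRST(X) = {a, ε}
FOLLOW(S) = {$}
FOLLOW(X) = {$}
Therefore, FOLLOW(X) = {$}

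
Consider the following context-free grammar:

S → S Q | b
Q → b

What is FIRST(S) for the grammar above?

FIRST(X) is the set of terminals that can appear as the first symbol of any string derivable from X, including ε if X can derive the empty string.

We compute FIRST(S) using the standard algorithm.
FIRST(Q) = {b}
FIRST(S) = {b}
Therefore, FIRST(S) = {b}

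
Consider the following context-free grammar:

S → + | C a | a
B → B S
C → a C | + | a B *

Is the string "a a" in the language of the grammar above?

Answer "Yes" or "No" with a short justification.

No - no valid derivation exists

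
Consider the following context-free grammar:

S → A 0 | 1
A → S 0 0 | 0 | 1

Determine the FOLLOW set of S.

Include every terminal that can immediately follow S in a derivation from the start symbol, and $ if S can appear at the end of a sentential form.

We compute FOLLOW(S) using the standard algorithm.
FOLLOW(S) starts with {$}.
FIRST(A) = {0, 1}
FIRST(S) = {0, 1}
FOLLOW(A) = {0}
FOLLOW(S) = {$, 0}
Therefore, FOLLOW(S) = {$, 0}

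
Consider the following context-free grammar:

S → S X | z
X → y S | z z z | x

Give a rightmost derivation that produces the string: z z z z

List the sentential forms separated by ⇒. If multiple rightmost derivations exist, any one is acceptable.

S ⇒ S X ⇒ S z z z ⇒ z z z z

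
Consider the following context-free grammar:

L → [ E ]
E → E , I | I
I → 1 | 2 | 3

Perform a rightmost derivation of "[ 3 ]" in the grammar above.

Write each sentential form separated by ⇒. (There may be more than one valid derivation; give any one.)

L ⇒ [ E ] ⇒ [ I ] ⇒ [ 3 ]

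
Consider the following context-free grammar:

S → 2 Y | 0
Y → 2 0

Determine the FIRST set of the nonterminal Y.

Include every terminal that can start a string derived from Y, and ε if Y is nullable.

We compute FIRST(Y) using the standard algorithm.
FIRST(S) = {0, 2}
FIRST(Y) = {2}
Therefore, FIRST(Y) = {2}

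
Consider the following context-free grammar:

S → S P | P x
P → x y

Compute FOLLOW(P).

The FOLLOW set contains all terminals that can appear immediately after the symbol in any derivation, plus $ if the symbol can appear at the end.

We compute FOLLOW(P) using the standard algorithm.
FOLLOW(S) starts with {$}.
FIRST(P) = {x}
FIRST(S) = {x}
FOLLOW(P) = {$, x}
FOLLOW(S) = {$, x}
Therefore, FOLLOW(P) = {$, x}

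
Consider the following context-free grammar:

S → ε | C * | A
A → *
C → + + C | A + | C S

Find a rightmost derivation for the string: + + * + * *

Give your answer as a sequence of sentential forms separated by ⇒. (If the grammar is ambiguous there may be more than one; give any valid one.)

S ⇒ C * ⇒ + + C * ⇒ + + C S * ⇒ + + C A * ⇒ + + C * * ⇒ + + A + * * ⇒ + + * + * *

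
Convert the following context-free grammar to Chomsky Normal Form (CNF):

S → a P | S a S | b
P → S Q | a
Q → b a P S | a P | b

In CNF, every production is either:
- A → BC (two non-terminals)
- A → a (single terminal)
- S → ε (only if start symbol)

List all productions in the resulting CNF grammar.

TA → a; S → b; P → a; TB → b; Q → b; S → TA P; S → S X0; X0 → TA S; P → S Q; Q → TB X1; X1 → TA X2; X2 → P S; Q → TA P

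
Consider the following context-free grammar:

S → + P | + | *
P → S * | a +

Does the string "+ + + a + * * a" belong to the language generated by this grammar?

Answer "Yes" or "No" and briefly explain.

No - no valid derivation exists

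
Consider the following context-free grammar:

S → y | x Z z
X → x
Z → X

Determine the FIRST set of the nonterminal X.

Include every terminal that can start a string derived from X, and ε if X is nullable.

We compute FIRST(X) using the standard algorithm.
FIRST(S) = {x, y}
FIRST(X) = {x}
FIRST(Z) = {x}
Therefore, FIRST(X) = {x}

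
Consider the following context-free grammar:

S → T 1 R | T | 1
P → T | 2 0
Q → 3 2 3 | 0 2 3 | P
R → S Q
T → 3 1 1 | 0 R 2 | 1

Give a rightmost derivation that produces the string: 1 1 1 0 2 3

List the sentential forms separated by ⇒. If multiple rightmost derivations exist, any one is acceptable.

S ⇒ T 1 R ⇒ T 1 S Q ⇒ T 1 S 0 2 3 ⇒ T 1 1 0 2 3 ⇒ 1 1 1 0 2 3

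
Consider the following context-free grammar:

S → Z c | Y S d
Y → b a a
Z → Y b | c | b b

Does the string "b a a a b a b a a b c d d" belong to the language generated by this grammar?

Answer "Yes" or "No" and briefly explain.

No - no valid derivation exists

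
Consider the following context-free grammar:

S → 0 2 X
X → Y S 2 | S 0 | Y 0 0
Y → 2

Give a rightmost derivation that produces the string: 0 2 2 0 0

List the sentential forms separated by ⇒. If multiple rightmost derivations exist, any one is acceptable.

S ⇒ 0 2 X ⇒ 0 2 Y 0 0 ⇒ 0 2 2 0 0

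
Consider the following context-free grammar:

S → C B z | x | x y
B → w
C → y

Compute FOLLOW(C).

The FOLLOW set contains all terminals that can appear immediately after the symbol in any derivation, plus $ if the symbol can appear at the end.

We compute FOLLOW(C) using the standard algorithm.
FOLLOW(S) starts with {$}.
FIRST(B) = {w}
FIRST(C) = {y}
FIRST(S) = {x, y}
FOLLOW(B) = {z}
FOLLOW(C) = {w}
FOLLOW(S) = {$}
Therefore, FOLLOW(C) = {w}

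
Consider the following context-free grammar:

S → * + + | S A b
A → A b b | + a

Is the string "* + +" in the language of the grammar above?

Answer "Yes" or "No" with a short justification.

Yes - a valid derivation exists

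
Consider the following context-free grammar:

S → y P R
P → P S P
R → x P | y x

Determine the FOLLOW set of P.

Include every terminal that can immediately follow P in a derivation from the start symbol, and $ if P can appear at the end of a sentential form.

We compute FOLLOW(P) using the standard algorithm.
FOLLOW(S) starts with {$}.
FIRST(P) = {}
FIRST(R) = {x, y}
FIRST(S) = {y}
FOLLOW(P) = {$, x, y}
FOLLOW(R) = {$}
FOLLOW(S) = {$}
Therefore, FOLLOW(P) = {$, x, y}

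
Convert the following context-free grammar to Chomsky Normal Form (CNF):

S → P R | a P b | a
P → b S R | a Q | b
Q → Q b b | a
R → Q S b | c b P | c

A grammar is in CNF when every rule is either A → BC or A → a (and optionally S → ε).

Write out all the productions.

TA → a; TB → b; S → a; P → b; Q → a; TC → c; R → c; S → P R; S → TA X0; X0 → P TB; P → TB X1; X1 → S R; P → TA Q; Q → Q X2; X2 → TB TB; R → Q X3; X3 → S TB; R → TC X4; X4 → TB P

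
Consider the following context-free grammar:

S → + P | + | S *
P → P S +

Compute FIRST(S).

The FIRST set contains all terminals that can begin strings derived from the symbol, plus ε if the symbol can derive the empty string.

We compute FIRST(S) using the standard algorithm.
FIRST(P) = {}
FIRST(S) = {+}
Therefore, FIRST(S) = {+}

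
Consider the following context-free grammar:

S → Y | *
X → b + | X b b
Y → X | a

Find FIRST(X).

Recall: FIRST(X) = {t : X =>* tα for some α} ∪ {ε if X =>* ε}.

We compute FIRST(X) using the standard algorithm.
FIRST(S) = {*, a, b}
FIRST(X) = {b}
FIRST(Y) = {a, b}
Therefore, FIRST(X) = {b}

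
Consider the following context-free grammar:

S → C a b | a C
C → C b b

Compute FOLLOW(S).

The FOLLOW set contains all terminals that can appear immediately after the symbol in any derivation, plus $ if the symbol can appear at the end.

We compute FOLLOW(S) using the standard algorithm.
FOLLOW(S) starts with {$}.
FIRST(C) = {}
FIRST(S) = {a}
FOLLOW(C) = {$, a, b}
FOLLOW(S) = {$}
Therefore, FOLLOW(S) = {$}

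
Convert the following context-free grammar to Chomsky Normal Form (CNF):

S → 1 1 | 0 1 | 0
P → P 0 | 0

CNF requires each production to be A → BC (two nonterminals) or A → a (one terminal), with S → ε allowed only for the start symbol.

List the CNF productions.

T1 → 1; T0 → 0; S → 0; P → 0; S → T1 T1; S → T0 T1; P → P T0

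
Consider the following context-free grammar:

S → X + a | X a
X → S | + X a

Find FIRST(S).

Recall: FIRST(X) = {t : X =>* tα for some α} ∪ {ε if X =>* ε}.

We compute FIRST(S) using the standard algorithm.
FIRST(S) = {+}
FIRST(X) = {+}
Therefore, FIRST(S) = {+}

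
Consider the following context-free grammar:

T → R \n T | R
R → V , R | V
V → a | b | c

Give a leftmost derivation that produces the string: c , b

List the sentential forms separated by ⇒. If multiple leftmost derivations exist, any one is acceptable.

T ⇒ R ⇒ V , R ⇒ c , R ⇒ c , V ⇒ c , b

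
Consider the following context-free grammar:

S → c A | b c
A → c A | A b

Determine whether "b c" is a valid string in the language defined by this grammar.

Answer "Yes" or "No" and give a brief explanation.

Yes - a valid derivation exists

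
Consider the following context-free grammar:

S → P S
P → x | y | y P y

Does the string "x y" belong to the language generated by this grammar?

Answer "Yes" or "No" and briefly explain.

No - no valid derivation exists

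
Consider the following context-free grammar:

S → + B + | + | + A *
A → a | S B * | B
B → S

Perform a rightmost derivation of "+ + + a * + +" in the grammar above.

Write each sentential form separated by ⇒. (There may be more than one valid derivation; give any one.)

S ⇒ + B + ⇒ + S + ⇒ + + B + + ⇒ + + S + + ⇒ + + + A * + + ⇒ + + + a * + +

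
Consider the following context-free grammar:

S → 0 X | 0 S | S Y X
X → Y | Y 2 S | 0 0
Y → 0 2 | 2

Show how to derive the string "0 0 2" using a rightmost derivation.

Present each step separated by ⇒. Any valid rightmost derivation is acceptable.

S ⇒ 0 X ⇒ 0 Y ⇒ 0 0 2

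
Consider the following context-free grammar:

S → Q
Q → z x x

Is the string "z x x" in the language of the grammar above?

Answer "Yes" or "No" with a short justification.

Yes - a valid derivation exists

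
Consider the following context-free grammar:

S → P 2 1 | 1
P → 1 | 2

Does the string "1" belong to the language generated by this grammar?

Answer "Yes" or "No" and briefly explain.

Yes - a valid derivation exists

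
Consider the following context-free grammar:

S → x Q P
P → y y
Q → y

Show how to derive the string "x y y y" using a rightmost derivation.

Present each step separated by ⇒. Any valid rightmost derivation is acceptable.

S ⇒ x Q P ⇒ x Q y y ⇒ x y y y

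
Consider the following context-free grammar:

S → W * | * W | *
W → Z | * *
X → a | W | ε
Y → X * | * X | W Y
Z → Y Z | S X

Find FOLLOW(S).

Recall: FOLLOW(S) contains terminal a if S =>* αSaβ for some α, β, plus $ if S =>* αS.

We compute FOLLOW(S) using the standard algorithm.
FOLLOW(S) starts with {$}.
FIRST(S) = {*, a}
FIRST(W) = {*, a}
FIRST(X) = {*, a, ε}
FIRST(Y) = {*, a}
FIRST(Z) = {*, a}
FOLLOW(S) = {$, *, a}
FOLLOW(W) = {$, *, a}
FOLLOW(X) = {$, *, a}
FOLLOW(Y) = {*, a}
FOLLOW(Z) = {$, *, a}
Therefore, FOLLOW(S) = {$, *, a}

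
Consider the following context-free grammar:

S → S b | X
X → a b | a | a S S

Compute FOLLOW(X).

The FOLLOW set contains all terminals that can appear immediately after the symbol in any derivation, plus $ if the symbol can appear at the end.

We compute FOLLOW(X) using the standard algorithm.
FOLLOW(S) starts with {$}.
FIRST(S) = {a}
FIRST(X) = {a}
FOLLOW(S) = {$, a, b}
FOLLOW(X) = {$, a, b}
Therefore, FOLLOW(X) = {$, a, b}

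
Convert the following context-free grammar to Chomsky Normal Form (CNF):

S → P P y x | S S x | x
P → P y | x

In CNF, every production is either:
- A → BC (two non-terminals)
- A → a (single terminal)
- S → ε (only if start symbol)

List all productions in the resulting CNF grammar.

TY → y; TX → x; S → x; P → x; S → P X0; X0 → P X1; X1 → TY TX; S → S X2; X2 → S TX; P → P TY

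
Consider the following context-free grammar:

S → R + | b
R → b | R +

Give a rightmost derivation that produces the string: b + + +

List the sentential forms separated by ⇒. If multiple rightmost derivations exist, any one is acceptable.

S ⇒ R + ⇒ R + + ⇒ R + + + ⇒ b + + +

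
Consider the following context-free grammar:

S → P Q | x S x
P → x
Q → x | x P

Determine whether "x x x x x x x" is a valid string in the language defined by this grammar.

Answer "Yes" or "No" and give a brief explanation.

Yes - a valid derivation exists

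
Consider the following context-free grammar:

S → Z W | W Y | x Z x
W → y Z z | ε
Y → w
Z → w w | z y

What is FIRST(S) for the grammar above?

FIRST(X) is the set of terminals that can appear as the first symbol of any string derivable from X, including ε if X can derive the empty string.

We compute FIRST(S) using the standard algorithm.
FIRST(S) = {w, x, y, z}
FIRST(W) = {y, ε}
FIRST(Y) = {w}
FIRST(Z) = {w, z}
Therefore, FIRST(S) = {w, x, y, z}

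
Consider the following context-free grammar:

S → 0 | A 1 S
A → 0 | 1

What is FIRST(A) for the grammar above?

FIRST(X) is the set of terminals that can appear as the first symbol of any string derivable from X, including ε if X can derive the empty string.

We compute FIRST(A) using the standard algorithm.
FIRST(A) = {0, 1}
FIRST(S) = {0, 1}
Therefore, FIRST(A) = {0, 1}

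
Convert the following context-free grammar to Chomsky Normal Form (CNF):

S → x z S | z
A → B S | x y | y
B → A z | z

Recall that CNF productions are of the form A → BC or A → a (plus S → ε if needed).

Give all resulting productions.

TX → x; TZ → z; S → z; TY → y; A → y; B → z; S → TX X0; X0 → TZ S; A → B S; A → TX TY; B → A TZ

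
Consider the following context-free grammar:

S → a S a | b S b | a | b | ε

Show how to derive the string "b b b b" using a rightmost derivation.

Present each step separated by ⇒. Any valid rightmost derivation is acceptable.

S ⇒ b S b ⇒ b b S b b ⇒ b b b b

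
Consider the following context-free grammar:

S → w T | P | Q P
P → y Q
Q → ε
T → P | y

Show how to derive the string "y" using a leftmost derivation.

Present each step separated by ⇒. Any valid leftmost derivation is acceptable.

S ⇒ P ⇒ y Q ⇒ y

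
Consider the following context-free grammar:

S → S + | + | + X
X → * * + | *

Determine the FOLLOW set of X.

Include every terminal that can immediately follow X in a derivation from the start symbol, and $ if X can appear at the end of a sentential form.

We compute FOLLOW(X) using the standard algorithm.
FOLLOW(S) starts with {$}.
FIRST(S) = {+}
FIRST(X) = {*}
FOLLOW(S) = {$, +}
FOLLOW(X) = {$, +}
Therefore, FOLLOW(X) = {$, +}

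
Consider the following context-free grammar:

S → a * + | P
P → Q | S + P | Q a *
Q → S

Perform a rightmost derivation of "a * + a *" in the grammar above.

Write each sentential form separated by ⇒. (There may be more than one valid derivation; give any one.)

S ⇒ P ⇒ Q a * ⇒ S a * ⇒ a * + a *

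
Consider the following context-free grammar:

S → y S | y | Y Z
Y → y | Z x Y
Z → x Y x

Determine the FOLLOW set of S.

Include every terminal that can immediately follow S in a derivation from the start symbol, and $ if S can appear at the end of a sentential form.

We compute FOLLOW(S) using the standard algorithm.
FOLLOW(S) starts with {$}.
FIRST(S) = {x, y}
FIRST(Y) = {x, y}
FIRST(Z) = {x}
FOLLOW(S) = {$}
FOLLOW(Y) = {x}
FOLLOW(Z) = {$, x}
Therefore, FOLLOW(S) = {$}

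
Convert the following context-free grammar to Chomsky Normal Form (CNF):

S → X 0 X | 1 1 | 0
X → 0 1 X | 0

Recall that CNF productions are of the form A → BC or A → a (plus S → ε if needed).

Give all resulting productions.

T0 → 0; T1 → 1; S → 0; X → 0; S → X X0; X0 → T0 X; S → T1 T1; X → T0 X1; X1 → T1 X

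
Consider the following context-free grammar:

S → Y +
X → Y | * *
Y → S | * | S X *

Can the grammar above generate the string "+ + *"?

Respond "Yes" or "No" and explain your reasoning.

No - no valid derivation exists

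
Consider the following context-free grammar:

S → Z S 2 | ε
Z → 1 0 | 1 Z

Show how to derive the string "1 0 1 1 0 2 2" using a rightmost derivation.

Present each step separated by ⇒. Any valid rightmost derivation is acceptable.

S ⇒ Z S 2 ⇒ Z Z S 2 2 ⇒ Z Z 2 2 ⇒ Z 1 Z 2 2 ⇒ Z 1 1 0 2 2 ⇒ 1 0 1 1 0 2 2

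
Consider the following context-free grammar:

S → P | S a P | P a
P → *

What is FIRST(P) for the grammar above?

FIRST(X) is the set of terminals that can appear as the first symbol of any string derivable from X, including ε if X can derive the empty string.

We compute FIRST(P) using the standard algorithm.
FIRST(P) = {*}
FIRST(S) = {*}
Therefore, FIRST(P) = {*}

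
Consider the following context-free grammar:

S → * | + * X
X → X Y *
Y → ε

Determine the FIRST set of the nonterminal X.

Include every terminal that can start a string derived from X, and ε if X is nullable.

We compute FIRST(X) using the standard algorithm.
FIRST(S) = {*, +}
FIRST(X) = {}
FIRST(Y) = {ε}
Therefore, FIRST(X) = {}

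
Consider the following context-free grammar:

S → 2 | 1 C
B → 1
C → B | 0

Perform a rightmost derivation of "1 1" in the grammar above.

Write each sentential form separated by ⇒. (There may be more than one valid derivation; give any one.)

S ⇒ 1 C ⇒ 1 B ⇒ 1 1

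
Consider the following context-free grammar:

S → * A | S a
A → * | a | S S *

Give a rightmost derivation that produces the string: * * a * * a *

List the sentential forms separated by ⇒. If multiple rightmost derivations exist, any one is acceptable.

S ⇒ * A ⇒ * S S * ⇒ * S S a * ⇒ * S * A a * ⇒ * S * * a * ⇒ * * A * * a * ⇒ * * a * * a *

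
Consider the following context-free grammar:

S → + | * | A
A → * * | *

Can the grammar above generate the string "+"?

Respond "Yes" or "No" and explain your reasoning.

Yes - a valid derivation exists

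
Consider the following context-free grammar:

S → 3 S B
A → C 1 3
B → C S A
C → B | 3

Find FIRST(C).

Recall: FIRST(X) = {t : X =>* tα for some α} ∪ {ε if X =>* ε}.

We compute FIRST(C) using the standard algorithm.
FIRST(A) = {3}
FIRST(B) = {3}
FIRST(C) = {3}
FIRST(S) = {3}
Therefore, FIRST(C) = {3}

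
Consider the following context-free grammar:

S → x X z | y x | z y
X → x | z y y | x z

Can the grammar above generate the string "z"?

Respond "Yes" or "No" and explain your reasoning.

No - no valid derivation exists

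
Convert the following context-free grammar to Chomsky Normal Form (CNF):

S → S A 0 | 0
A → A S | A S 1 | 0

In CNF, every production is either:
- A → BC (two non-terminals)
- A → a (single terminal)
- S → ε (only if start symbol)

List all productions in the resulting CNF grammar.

T0 → 0; S → 0; T1 → 1; A → 0; S → S X0; X0 → A T0; A → A S; A → A X1; X1 → S T1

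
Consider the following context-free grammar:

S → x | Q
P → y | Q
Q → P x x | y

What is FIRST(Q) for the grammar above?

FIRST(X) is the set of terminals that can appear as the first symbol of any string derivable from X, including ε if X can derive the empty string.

We compute FIRST(Q) using the standard algorithm.
FIRST(P) = {y}
FIRST(Q) = {y}
FIRST(S) = {x, y}
Therefore, FIRST(Q) = {y}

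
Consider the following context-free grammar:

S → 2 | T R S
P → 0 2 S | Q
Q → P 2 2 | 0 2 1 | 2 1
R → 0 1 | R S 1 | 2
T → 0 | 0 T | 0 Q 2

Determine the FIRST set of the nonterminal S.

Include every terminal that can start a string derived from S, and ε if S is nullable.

We compute FIRST(S) using the standard algorithm.
FIRST(P) = {0, 2}
FIRST(Q) = {0, 2}
FIRST(R) = {0, 2}
FIRST(S) = {0, 2}
FIRST(T) = {0}
Therefore, FIRST(S) = {0, 2}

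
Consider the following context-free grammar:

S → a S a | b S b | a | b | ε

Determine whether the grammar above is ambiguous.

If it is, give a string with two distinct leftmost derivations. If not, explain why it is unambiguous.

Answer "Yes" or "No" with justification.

No - the grammar is unambiguous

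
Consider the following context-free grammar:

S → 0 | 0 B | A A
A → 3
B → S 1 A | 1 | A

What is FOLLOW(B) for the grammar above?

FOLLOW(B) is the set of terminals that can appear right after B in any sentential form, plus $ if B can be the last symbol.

We compute FOLLOW(B) using the standard algorithm.
FOLLOW(S) starts with {$}.
FIRST(A) = {3}
FIRST(B) = {0, 1, 3}
FIRST(S) = {0, 3}
FOLLOW(A) = {$, 1, 3}
FOLLOW(B) = {$, 1}
FOLLOW(S) = {$, 1}
Therefore, FOLLOW(B) = {$, 1}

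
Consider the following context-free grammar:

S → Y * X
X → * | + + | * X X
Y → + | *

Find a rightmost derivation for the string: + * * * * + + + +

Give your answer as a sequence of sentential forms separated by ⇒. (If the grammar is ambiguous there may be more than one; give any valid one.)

S ⇒ Y * X ⇒ Y * * X X ⇒ Y * * X + + ⇒ Y * * * X X + + ⇒ Y * * * X + + + + ⇒ Y * * * * + + + + ⇒ + * * * * + + + +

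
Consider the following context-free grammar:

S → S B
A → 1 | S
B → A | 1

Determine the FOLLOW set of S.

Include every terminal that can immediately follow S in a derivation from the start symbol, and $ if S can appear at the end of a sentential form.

We compute FOLLOW(S) using the standard algorithm.
FOLLOW(S) starts with {$}.
FIRST(A) = {1}
FIRST(B) = {1}
FIRST(S) = {}
FOLLOW(A) = {$, 1}
FOLLOW(B) = {$, 1}
FOLLOW(S) = {$, 1}
Therefore, FOLLOW(S) = {$, 1}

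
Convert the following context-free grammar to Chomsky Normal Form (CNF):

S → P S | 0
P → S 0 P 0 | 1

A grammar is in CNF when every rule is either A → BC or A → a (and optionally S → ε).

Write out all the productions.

S → 0; T0 → 0; P → 1; S → P S; P → S X0; X0 → T0 X1; X1 → P T0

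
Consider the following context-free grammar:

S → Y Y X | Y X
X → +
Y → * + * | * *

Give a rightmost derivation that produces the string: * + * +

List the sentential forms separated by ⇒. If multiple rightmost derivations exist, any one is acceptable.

S ⇒ Y X ⇒ Y + ⇒ * + * +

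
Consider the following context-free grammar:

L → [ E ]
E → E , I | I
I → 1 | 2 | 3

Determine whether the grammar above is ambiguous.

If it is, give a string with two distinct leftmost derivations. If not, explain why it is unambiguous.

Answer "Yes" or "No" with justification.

No - the grammar is unambiguous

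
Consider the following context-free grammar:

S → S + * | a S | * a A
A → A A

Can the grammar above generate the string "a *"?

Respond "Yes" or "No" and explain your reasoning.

No - no valid derivation exists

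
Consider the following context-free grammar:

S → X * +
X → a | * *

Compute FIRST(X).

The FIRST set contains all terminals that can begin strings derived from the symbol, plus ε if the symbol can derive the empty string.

We compute FIRST(X) using the standard algorithm.
FIRST(S) = {*, a}
FIRST(X) = {*, a}
Therefore, FIRST(X) = {*, a}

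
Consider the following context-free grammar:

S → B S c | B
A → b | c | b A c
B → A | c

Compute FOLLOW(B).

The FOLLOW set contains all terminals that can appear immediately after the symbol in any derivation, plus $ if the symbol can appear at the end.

We compute FOLLOW(B) using the standard algorithm.
FOLLOW(S) starts with {$}.
FIRST(A) = {b, c}
FIRST(B) = {b, c}
FIRST(S) = {b, c}
FOLLOW(A) = {$, b, c}
FOLLOW(B) = {$, b, c}
FOLLOW(S) = {$, c}
Therefore, FOLLOW(B) = {$, b, c}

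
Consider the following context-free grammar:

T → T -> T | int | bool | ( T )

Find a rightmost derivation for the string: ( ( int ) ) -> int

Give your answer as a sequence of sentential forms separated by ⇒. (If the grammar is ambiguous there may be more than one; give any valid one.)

T ⇒ T -> T ⇒ T -> int ⇒ ( T ) -> int ⇒ ( ( T ) ) -> int ⇒ ( ( int ) ) -> int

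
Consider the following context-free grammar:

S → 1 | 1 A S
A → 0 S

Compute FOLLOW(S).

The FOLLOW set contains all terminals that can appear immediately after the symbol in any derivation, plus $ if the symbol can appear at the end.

We compute FOLLOW(S) using the standard algorithm.
FOLLOW(S) starts with {$}.
FIRST(A) = {0}
FIRST(S) = {1}
FOLLOW(A) = {1}
FOLLOW(S) = {$, 1}
Therefore, FOLLOW(S) = {$, 1}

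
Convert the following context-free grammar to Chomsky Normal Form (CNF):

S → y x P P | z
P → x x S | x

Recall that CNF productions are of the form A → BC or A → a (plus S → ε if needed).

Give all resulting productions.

TY → y; TX → x; S → z; P → x; S → TY X0; X0 → TX X1; X1 → P P; P → TX X2; X2 → TX S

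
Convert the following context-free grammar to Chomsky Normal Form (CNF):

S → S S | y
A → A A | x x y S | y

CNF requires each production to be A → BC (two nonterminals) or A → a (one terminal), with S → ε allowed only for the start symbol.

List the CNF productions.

S → y; TX → x; TY → y; A → y; S → S S; A → A A; A → TX X0; X0 → TX X1; X1 → TY S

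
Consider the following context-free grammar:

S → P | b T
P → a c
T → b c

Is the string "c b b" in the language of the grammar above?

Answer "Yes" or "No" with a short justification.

No - no valid derivation exists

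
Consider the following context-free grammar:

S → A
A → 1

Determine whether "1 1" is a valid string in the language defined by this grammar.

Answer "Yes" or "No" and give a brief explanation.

No - no valid derivation exists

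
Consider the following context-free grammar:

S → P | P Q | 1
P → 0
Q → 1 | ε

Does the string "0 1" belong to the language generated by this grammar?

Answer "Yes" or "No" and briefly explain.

Yes - a valid derivation exists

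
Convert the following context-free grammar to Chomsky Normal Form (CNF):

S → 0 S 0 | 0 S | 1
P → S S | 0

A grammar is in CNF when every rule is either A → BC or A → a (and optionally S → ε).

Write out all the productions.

T0 → 0; S → 1; P → 0; S → T0 X0; X0 → S T0; S → T0 S; P → S S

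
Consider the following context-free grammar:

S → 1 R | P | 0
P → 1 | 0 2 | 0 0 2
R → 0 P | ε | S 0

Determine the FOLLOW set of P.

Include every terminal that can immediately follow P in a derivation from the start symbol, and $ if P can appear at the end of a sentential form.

We compute FOLLOW(P) using the standard algorithm.
FOLLOW(S) starts with {$}.
FIRST(P) = {0, 1}
FIRST(R) = {0, 1, ε}
FIRST(S) = {0, 1}
FOLLOW(P) = {$, 0}
FOLLOW(R) = {$, 0}
FOLLOW(S) = {$, 0}
Therefore, FOLLOW(P) = {$, 0}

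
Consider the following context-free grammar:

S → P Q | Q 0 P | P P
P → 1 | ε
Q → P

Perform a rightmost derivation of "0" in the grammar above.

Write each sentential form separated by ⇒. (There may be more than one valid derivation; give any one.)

S ⇒ Q 0 P ⇒ Q 0 ⇒ P 0 ⇒ 0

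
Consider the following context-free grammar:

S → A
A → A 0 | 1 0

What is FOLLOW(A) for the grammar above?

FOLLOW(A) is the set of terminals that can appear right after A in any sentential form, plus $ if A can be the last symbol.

We compute FOLLOW(A) using the standard algorithm.
FOLLOW(S) starts with {$}.
FIRST(A) = {1}
FIRST(S) = {1}
FOLLOW(A) = {$, 0}
FOLLOW(S) = {$}
Therefore, FOLLOW(A) = {$, 0}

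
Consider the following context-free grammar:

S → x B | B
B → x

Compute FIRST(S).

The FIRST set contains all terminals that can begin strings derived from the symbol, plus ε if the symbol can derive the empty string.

We compute FIRST(S) using the standard algorithm.
FIRST(B) = {x}
FIRST(S) = {x}
Therefore, FIRST(S) = {x}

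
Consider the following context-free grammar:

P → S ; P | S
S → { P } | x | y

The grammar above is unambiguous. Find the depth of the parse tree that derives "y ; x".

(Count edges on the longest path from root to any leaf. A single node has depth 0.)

3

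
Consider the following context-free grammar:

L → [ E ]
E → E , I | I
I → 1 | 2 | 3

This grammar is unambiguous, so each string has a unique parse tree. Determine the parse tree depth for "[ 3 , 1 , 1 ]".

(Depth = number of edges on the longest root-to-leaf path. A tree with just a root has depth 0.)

5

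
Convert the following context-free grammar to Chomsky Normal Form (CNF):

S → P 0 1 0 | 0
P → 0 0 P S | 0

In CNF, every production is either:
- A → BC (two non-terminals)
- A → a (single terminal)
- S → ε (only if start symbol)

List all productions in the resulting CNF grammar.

T0 → 0; T1 → 1; S → 0; P → 0; S → P X0; X0 → T0 X1; X1 → T1 T0; P → T0 X2; X2 → T0 X3; X3 → P S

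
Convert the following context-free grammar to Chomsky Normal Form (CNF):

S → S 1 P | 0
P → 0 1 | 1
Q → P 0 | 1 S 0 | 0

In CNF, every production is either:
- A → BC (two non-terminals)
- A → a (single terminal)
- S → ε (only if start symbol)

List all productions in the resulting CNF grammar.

T1 → 1; S → 0; T0 → 0; P → 1; Q → 0; S → S X0; X0 → T1 P; P → T0 T1; Q → P T0; Q → T1 X1; X1 → S T0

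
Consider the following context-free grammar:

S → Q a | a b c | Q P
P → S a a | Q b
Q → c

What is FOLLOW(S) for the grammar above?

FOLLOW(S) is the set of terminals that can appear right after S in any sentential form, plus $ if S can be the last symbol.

We compute FOLLOW(S) using the standard algorithm.
FOLLOW(S) starts with {$}.
FIRST(P) = {a, c}
FIRST(Q) = {c}
FIRST(S) = {a, c}
FOLLOW(P) = {$, a}
FOLLOW(Q) = {a, b, c}
FOLLOW(S) = {$, a}
Therefore, FOLLOW(S) = {$, a}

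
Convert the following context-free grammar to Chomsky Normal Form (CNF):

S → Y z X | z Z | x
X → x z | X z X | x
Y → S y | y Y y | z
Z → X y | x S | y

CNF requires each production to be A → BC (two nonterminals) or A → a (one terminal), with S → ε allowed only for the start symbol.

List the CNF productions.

TZ → z; S → x; TX → x; X → x; TY → y; Y → z; Z → y; S → Y X0; X0 → TZ X; S → TZ Z; X → TX TZ; X → X X1; X1 → TZ X; Y → S TY; Y → TY X2; X2 → Y TY; Z → X TY; Z → TX S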